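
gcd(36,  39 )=3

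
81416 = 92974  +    -  11558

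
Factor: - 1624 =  - 2^3*7^1*29^1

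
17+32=49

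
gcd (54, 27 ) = 27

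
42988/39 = 1102 + 10/39 = 1102.26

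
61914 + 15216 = 77130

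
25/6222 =25/6222 = 0.00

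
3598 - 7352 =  - 3754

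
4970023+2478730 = 7448753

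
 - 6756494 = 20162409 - 26918903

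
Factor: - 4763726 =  - 2^1*11^1*223^1 * 971^1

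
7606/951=7+949/951 = 8.00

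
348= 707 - 359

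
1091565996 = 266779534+824786462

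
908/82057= 908/82057 = 0.01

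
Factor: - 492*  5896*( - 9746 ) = 2^6 *3^1*11^2 * 41^1*67^1*443^1  =  28271508672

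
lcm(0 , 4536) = 0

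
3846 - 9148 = - 5302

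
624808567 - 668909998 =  - 44101431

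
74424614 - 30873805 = 43550809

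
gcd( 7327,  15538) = 17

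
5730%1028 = 590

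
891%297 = 0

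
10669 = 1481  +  9188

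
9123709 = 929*9821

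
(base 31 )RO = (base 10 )861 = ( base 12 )5B9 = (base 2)1101011101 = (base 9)1156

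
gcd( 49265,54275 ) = 835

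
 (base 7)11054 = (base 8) 5337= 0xADF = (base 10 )2783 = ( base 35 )29I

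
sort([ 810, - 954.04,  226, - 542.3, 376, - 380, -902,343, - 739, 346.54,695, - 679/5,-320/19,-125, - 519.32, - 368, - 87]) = [-954.04, - 902, - 739,- 542.3, - 519.32, -380,- 368, - 679/5, - 125, - 87, - 320/19, 226,  343,  346.54, 376, 695, 810]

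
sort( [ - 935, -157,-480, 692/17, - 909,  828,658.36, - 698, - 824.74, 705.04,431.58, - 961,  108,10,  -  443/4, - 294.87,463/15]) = [ - 961, - 935,- 909,-824.74,-698, - 480, - 294.87, - 157 ,-443/4,  10, 463/15 , 692/17, 108,431.58, 658.36, 705.04, 828 ] 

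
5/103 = 5/103 = 0.05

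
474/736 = 237/368  =  0.64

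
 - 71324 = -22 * 3242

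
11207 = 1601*7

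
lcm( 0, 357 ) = 0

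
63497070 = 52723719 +10773351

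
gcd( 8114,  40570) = 8114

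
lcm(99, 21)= 693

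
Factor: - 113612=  - 2^2*28403^1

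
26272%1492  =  908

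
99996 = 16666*6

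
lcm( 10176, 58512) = 234048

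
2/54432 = 1/27216 = 0.00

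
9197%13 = 6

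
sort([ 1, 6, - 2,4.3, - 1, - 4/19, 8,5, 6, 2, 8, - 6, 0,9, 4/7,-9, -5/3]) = [ - 9, -6,-2, - 5/3 ,- 1, - 4/19,0,  4/7,1, 2,4.3, 5, 6,6, 8,8, 9 ]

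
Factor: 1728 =2^6 * 3^3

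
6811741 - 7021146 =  - 209405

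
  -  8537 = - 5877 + - 2660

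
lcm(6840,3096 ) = 294120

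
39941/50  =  39941/50= 798.82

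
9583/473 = 9583/473 = 20.26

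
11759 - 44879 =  - 33120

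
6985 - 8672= - 1687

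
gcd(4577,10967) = 1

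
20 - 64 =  - 44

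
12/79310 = 6/39655 = 0.00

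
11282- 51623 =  - 40341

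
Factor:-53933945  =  -5^1*13^1*17^1*48809^1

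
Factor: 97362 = 2^1* 3^4*601^1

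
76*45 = 3420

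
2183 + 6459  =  8642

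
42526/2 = 21263 = 21263.00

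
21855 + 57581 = 79436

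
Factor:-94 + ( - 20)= - 114 =- 2^1*3^1*19^1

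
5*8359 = 41795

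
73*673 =49129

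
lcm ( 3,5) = 15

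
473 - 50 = 423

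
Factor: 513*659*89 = 3^3 * 19^1*89^1*659^1 = 30087963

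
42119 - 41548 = 571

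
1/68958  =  1/68958=0.00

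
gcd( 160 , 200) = 40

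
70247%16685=3507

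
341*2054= 700414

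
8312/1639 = 8312/1639 = 5.07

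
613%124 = 117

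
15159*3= 45477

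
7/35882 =1/5126 = 0.00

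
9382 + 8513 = 17895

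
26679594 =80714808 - 54035214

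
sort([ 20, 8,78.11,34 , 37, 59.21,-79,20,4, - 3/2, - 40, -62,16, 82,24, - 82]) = [ - 82, - 79, - 62 , - 40, - 3/2, 4, 8,16,20,20, 24,  34,37,59.21,78.11,82]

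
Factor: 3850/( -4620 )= - 2^( - 1)*3^( - 1)*5^1 = - 5/6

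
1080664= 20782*52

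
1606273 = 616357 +989916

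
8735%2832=239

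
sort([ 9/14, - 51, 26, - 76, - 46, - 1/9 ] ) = [  -  76 ,-51,-46 , - 1/9, 9/14,26 ]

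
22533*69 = 1554777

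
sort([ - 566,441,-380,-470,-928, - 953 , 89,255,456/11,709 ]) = [ - 953, - 928, - 566 , - 470  ,-380,456/11 , 89,255,441,709]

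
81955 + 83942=165897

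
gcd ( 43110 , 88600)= 10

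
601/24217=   601/24217  =  0.02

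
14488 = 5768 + 8720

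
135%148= 135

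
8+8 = 16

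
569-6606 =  - 6037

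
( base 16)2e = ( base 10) 46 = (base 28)1I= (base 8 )56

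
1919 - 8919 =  - 7000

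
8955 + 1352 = 10307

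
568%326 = 242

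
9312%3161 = 2990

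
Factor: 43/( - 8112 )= - 2^( - 4)* 3^ ( - 1 )* 13^(-2 )*43^1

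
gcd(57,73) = 1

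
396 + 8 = 404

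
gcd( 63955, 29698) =1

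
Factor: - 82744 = -2^3*10343^1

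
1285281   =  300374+984907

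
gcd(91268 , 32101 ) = 1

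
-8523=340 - 8863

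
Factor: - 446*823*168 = -61665744 = -  2^4*3^1*7^1*223^1* 823^1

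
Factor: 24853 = 29^1 * 857^1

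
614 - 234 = 380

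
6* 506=3036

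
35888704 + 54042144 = 89930848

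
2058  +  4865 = 6923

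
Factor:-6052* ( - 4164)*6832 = 172170007296 = 2^8*3^1*7^1*17^1*61^1*89^1*347^1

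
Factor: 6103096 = 2^3* 23^1*41^1*809^1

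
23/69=1/3  =  0.33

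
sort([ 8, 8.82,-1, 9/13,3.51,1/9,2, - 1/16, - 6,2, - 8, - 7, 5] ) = [ - 8, - 7, - 6, - 1,-1/16,1/9,9/13,2,2,3.51,5,  8,8.82]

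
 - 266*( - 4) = 1064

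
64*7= 448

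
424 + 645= 1069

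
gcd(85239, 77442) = 3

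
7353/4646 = 1 + 2707/4646 = 1.58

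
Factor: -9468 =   -  2^2*3^2 * 263^1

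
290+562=852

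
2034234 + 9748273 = 11782507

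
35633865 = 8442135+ 27191730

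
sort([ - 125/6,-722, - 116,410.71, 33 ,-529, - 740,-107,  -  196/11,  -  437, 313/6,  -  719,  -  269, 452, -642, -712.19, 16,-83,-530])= [ - 740 ,-722, - 719, - 712.19, - 642, - 530, - 529, - 437, - 269, - 116,-107, - 83, -125/6, - 196/11, 16 , 33, 313/6, 410.71, 452]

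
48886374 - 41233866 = 7652508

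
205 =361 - 156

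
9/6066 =1/674 = 0.00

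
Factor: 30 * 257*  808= 6229680= 2^4*3^1*5^1*101^1*257^1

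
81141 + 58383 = 139524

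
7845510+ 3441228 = 11286738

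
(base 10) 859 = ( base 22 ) 1h1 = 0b1101011011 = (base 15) 3c4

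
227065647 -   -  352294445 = 579360092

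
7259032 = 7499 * 968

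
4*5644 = 22576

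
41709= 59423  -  17714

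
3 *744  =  2232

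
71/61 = 1 + 10/61 = 1.16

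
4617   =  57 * 81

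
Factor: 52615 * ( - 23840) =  - 2^5 * 5^2*17^1 * 149^1 * 619^1 = - 1254341600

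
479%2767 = 479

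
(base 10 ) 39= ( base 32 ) 17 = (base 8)47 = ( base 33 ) 16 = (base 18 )23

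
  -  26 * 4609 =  - 119834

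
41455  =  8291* 5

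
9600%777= 276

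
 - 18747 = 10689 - 29436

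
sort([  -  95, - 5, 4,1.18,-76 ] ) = [ - 95,  -  76, -5,1.18,  4 ] 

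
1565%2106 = 1565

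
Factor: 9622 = 2^1 * 17^1*283^1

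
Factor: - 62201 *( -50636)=2^2*12659^1*62201^1 = 3149609836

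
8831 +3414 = 12245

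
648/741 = 216/247=0.87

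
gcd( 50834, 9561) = 1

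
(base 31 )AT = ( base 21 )G3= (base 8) 523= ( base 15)179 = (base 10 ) 339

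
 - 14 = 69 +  - 83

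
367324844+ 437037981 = 804362825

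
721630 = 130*5551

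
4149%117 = 54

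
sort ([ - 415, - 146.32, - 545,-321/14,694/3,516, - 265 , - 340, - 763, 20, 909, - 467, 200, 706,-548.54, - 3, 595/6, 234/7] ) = [-763 ,-548.54, - 545,-467, - 415, - 340,  -  265, - 146.32,-321/14, - 3, 20, 234/7,595/6,200 , 694/3, 516,706, 909 ] 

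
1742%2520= 1742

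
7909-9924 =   -  2015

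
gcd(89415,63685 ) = 5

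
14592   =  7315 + 7277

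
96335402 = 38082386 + 58253016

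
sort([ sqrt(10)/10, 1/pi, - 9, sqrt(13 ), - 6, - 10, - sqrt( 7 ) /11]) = [ - 10, - 9,-6, - sqrt( 7)/11, sqrt( 10)/10, 1/pi, sqrt(13) ] 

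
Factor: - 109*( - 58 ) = 6322 = 2^1*29^1*109^1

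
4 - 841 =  - 837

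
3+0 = 3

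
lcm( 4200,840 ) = 4200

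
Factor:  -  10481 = -47^1*223^1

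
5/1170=1/234= 0.00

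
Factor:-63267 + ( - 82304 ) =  - 17^1*8563^1 = - 145571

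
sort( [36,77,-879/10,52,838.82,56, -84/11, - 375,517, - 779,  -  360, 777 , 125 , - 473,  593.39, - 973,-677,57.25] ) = [ - 973 , - 779,  -  677, - 473, - 375, - 360, - 879/10, - 84/11,36, 52,56,57.25,77, 125,517,593.39, 777,838.82]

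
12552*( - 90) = - 1129680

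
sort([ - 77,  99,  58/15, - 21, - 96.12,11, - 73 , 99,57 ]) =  [ - 96.12, - 77, - 73 , - 21,  58/15, 11 , 57,  99,99]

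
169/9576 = 169/9576 = 0.02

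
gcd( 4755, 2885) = 5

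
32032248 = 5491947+26540301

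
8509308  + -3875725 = 4633583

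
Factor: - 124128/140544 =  - 2^( - 3)*61^( - 1 )*431^1 = - 431/488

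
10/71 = 10/71  =  0.14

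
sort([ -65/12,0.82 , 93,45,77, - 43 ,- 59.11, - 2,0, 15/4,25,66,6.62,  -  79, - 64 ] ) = [ - 79, - 64,-59.11, - 43, - 65/12,-2,0,0.82, 15/4,6.62,25,45,66,77,  93 ] 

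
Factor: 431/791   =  7^(-1 )*113^( - 1)*431^1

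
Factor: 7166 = 2^1*3583^1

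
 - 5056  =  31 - 5087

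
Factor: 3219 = 3^1*29^1*37^1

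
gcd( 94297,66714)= 1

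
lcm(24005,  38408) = 192040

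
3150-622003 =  -618853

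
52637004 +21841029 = 74478033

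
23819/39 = 23819/39 = 610.74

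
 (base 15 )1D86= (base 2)1100100011010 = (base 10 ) 6426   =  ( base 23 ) C39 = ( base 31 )6L9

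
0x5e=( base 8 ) 136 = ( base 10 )94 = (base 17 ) 59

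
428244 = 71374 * 6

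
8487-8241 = 246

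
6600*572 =3775200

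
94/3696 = 47/1848 = 0.03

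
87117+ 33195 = 120312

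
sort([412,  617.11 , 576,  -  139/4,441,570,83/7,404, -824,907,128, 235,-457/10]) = [ - 824,  -  457/10, - 139/4, 83/7 , 128, 235, 404,412,441,  570,  576,617.11, 907] 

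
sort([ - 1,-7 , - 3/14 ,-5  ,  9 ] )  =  [-7, - 5, - 1 , - 3/14,9]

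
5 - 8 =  - 3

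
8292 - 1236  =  7056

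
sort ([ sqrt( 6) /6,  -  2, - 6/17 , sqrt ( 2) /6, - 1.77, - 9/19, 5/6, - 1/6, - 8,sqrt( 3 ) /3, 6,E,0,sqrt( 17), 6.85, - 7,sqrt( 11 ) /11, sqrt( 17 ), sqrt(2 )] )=[ - 8, - 7, - 2, - 1.77 , - 9/19, - 6/17, - 1/6, 0,sqrt( 2) /6,sqrt(11 )/11,sqrt( 6) /6 , sqrt( 3 ) /3, 5/6 , sqrt( 2 ), E,sqrt( 17), sqrt( 17),6, 6.85] 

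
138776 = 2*69388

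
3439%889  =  772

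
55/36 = 1 + 19/36 = 1.53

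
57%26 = 5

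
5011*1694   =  8488634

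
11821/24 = 492+13/24 = 492.54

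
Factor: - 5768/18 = - 2^2*3^( - 2 ) * 7^1*103^1 = -2884/9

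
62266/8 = 31133/4=7783.25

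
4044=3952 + 92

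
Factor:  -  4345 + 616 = -3^1*11^1 * 113^1  =  - 3729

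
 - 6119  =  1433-7552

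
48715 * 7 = 341005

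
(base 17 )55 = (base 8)132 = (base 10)90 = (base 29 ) 33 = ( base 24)3I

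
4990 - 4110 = 880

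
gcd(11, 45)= 1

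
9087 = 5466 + 3621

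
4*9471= 37884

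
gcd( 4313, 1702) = 1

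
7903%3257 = 1389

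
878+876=1754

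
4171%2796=1375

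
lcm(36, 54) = 108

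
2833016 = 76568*37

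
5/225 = 1/45 = 0.02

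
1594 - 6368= - 4774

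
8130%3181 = 1768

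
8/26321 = 8/26321 = 0.00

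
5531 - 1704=3827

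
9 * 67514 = 607626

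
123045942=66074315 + 56971627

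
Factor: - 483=  -  3^1*7^1*23^1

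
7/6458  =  7/6458 = 0.00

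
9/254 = 9/254 = 0.04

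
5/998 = 5/998 = 0.01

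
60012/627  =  95 + 149/209 = 95.71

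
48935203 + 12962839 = 61898042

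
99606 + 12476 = 112082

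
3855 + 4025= 7880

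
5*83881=419405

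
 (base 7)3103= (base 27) 1D1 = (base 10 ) 1081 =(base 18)361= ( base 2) 10000111001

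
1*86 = 86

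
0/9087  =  0 = 0.00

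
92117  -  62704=29413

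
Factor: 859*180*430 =66486600 = 2^3 *3^2*5^2 * 43^1 * 859^1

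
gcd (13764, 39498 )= 6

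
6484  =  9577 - 3093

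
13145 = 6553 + 6592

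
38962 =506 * 77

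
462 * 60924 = 28146888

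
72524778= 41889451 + 30635327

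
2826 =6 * 471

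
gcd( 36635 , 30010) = 5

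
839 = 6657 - 5818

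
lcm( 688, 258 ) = 2064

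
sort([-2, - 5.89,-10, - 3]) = [- 10, - 5.89,-3,- 2 ] 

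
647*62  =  40114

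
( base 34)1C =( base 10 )46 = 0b101110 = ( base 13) 37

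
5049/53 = 5049/53 = 95.26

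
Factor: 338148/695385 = 124/255= 2^2*3^( - 1)*5^( - 1) *17^( - 1)*31^1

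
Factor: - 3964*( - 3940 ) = 15618160 = 2^4*5^1*197^1*991^1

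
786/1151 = 786/1151 =0.68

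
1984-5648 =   -  3664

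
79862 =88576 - 8714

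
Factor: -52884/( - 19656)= 113/42 = 2^( - 1)*3^( - 1) * 7^( - 1) * 113^1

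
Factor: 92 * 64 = 2^8*23^1= 5888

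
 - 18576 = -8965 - 9611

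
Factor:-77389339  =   - 77389339^1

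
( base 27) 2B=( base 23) 2j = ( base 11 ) 5A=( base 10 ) 65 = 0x41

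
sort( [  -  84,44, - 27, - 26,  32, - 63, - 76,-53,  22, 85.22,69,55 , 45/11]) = [ - 84 , - 76,  -  63,  -  53 ,-27, - 26,45/11,22, 32,44, 55 , 69 , 85.22]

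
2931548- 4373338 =-1441790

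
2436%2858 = 2436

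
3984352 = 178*22384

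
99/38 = 99/38=2.61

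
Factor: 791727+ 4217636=5009363 = 1777^1 * 2819^1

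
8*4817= 38536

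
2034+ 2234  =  4268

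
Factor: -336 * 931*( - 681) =2^4*3^2 * 7^3*19^1*227^1 = 213027696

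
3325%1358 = 609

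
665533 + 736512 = 1402045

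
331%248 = 83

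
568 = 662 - 94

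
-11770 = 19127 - 30897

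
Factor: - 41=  - 41^1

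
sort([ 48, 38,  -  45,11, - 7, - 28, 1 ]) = [ - 45,  -  28, - 7, 1,11,38, 48]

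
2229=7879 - 5650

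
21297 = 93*229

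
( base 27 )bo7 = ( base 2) 10000111100010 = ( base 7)34201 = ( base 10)8674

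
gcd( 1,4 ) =1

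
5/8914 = 5/8914  =  0.00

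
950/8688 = 475/4344 = 0.11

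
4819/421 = 11 + 188/421 = 11.45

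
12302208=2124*5792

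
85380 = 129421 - 44041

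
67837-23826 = 44011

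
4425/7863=1475/2621 = 0.56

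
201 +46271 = 46472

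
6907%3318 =271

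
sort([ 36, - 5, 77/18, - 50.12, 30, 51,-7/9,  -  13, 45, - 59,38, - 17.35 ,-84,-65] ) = [ - 84, - 65, - 59, - 50.12, -17.35,-13, - 5, - 7/9,  77/18,30 , 36,  38,45 , 51 ]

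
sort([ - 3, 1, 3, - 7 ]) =[ - 7, - 3,1, 3 ] 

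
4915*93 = 457095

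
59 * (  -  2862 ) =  - 168858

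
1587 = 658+929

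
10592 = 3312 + 7280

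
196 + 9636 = 9832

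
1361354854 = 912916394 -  -448438460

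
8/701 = 8/701  =  0.01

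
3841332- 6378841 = - 2537509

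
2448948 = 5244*467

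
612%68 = 0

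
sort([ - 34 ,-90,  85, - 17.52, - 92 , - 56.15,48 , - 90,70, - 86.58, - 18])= [ - 92 , - 90, - 90, - 86.58,-56.15 , - 34, - 18, - 17.52, 48, 70,  85 ] 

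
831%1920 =831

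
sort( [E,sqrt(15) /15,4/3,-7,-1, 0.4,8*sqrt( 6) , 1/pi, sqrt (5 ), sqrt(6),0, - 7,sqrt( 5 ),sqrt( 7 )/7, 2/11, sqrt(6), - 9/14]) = [ - 7, - 7, - 1, - 9/14,0 , 2/11,sqrt(15)/15,1/pi,sqrt( 7 )/7 , 0.4,4/3, sqrt(5),sqrt(5), sqrt(6), sqrt(6),E, 8* sqrt ( 6)]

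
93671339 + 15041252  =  108712591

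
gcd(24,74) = 2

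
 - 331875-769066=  - 1100941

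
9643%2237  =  695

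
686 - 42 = 644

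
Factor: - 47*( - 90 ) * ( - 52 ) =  - 2^3*3^2 *5^1 * 13^1*47^1 = - 219960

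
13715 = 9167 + 4548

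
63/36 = 7/4 = 1.75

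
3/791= 3/791 = 0.00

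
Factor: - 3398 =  - 2^1*1699^1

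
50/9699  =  50/9699=   0.01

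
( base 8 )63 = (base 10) 51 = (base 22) 27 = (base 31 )1K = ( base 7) 102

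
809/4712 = 809/4712 = 0.17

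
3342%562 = 532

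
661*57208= 37814488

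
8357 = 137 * 61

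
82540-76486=6054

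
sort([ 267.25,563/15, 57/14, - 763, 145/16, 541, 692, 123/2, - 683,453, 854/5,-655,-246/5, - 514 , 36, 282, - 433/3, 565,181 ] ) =[ - 763, - 683, - 655, - 514, - 433/3,- 246/5,  57/14,145/16, 36,  563/15,123/2,  854/5, 181 , 267.25, 282 , 453,541, 565, 692 ] 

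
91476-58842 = 32634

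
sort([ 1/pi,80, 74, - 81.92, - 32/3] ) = [-81.92, - 32/3,1/pi, 74, 80]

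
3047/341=277/31= 8.94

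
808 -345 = 463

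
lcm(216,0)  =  0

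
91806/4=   45903/2 = 22951.50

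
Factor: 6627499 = 359^1*18461^1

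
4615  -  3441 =1174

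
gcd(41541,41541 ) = 41541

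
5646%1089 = 201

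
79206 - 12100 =67106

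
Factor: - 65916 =-2^2*3^2*1831^1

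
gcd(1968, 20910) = 246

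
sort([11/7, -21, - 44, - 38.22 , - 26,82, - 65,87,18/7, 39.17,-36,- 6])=[ - 65, - 44,-38.22, - 36, - 26, - 21, - 6,11/7,18/7,39.17,  82 , 87 ]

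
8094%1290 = 354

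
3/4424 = 3/4424  =  0.00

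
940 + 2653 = 3593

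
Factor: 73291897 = 7^3*107^1 * 1997^1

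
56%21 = 14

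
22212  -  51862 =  - 29650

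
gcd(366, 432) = 6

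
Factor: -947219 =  - 7^2*13^1*1487^1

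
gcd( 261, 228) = 3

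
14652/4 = 3663 = 3663.00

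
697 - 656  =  41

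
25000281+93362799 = 118363080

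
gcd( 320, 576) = 64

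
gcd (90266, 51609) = 1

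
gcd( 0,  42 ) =42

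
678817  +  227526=906343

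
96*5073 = 487008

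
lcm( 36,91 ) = 3276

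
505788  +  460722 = 966510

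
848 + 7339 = 8187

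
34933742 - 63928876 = -28995134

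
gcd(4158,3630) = 66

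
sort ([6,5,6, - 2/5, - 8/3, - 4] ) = [ - 4,-8/3,  -  2/5,5, 6, 6] 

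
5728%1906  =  10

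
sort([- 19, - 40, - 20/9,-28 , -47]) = [ - 47, - 40, - 28, - 19, - 20/9] 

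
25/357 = 25/357  =  0.07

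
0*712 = 0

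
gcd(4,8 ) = 4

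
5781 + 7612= 13393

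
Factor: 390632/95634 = 2^2*3^( -3) * 7^( -1 ) * 193^1 = 772/189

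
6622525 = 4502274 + 2120251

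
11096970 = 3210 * 3457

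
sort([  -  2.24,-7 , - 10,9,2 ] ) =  [-10,  -  7, - 2.24, 2, 9] 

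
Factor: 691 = 691^1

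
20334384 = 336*60519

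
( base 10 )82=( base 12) 6A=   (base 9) 101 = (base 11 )75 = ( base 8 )122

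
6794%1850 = 1244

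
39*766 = 29874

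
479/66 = 479/66= 7.26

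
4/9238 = 2/4619=0.00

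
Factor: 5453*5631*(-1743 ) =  - 3^2 *7^2 * 19^1 * 41^1*83^1*1877^1 = - 53520284349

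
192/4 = 48 = 48.00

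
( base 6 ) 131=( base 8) 67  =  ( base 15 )3a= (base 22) 2B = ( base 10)55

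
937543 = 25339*37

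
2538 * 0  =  0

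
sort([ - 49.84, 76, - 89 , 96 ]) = [ - 89, - 49.84, 76,96]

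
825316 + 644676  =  1469992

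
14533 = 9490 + 5043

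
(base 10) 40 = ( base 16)28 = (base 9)44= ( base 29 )1b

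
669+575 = 1244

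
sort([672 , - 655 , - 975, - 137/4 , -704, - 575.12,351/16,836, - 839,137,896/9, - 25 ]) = [ -975, - 839, - 704, - 655 , - 575.12,-137/4,-25,351/16, 896/9,137, 672,836 ]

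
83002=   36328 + 46674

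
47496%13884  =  5844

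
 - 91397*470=-42956590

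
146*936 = 136656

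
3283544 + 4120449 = 7403993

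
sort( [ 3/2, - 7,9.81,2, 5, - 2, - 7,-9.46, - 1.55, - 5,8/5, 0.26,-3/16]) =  [ - 9.46, - 7,-7 , - 5, - 2, - 1.55,-3/16, 0.26,  3/2, 8/5, 2, 5,9.81]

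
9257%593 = 362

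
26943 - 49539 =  - 22596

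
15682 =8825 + 6857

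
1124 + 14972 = 16096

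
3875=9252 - 5377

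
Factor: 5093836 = 2^2*11^1 * 115769^1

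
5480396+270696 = 5751092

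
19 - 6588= - 6569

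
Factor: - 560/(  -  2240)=2^( - 2) = 1/4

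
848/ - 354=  - 3  +  107/177  =  - 2.40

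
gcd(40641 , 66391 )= 1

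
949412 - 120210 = 829202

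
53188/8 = 6648 + 1/2 = 6648.50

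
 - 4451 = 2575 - 7026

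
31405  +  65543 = 96948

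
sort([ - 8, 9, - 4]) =[ -8 , - 4  ,  9]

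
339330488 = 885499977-546169489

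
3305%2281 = 1024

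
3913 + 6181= 10094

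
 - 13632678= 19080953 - 32713631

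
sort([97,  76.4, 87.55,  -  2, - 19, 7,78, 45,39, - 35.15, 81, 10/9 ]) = [ - 35.15, - 19,-2, 10/9, 7,  39, 45, 76.4, 78, 81, 87.55,  97 ] 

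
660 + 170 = 830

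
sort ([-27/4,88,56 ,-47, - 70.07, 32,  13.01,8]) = [ - 70.07, - 47,-27/4,  8,  13.01,32,56 , 88 ] 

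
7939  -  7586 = 353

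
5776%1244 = 800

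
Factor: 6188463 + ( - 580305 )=2^1*3^1*934693^1  =  5608158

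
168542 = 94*1793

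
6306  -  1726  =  4580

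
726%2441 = 726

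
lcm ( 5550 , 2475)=183150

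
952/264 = 119/33 = 3.61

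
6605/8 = 825 + 5/8=825.62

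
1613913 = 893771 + 720142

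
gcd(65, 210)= 5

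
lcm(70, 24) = 840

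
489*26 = 12714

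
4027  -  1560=2467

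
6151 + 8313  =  14464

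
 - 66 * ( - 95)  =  6270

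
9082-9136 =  - 54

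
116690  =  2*58345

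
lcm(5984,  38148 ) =305184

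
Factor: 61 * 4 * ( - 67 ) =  - 2^2 * 61^1*67^1 = - 16348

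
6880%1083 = 382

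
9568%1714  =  998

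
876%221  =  213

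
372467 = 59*6313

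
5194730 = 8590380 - 3395650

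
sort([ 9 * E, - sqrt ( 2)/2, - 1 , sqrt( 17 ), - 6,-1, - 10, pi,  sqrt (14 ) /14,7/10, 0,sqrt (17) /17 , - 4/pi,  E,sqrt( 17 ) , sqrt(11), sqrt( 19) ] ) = [ - 10, - 6, -4/pi,-1, - 1, - sqrt(2)/2,0,sqrt( 17 )/17, sqrt( 14)/14,7/10, E,pi, sqrt( 11 ),  sqrt( 17 ), sqrt(17),sqrt(19 ), 9*E ]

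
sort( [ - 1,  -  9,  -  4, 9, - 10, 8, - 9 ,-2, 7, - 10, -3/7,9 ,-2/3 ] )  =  [ - 10, - 10,-9,-9, - 4,  -  2, - 1, - 2/3, - 3/7, 7, 8,9,9]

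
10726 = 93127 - 82401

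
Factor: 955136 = 2^8*7^1*13^1*41^1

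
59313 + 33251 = 92564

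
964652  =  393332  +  571320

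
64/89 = 64/89 = 0.72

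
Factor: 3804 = 2^2 * 3^1 * 317^1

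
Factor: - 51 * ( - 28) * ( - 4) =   -  2^4*3^1*7^1 * 17^1 = - 5712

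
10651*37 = 394087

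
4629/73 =63 + 30/73 = 63.41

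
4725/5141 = 4725/5141= 0.92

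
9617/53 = 9617/53 = 181.45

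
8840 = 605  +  8235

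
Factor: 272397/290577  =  7^( - 1)*29^1*31^1*137^ (  -  1)  =  899/959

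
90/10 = 9=9.00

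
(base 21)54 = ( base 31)3G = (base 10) 109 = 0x6d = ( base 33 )3A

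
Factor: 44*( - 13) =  - 2^2 * 11^1*13^1 =-572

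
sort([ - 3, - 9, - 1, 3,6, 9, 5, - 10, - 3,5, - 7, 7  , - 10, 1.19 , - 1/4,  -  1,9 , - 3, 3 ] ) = [  -  10, - 10,-9 , - 7, - 3, - 3, - 3, - 1, - 1, - 1/4, 1.19, 3, 3, 5 , 5,6 , 7,9,9]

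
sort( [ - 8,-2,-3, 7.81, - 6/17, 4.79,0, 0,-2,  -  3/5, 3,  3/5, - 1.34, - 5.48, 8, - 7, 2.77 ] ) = [ - 8, - 7,-5.48, - 3,- 2, - 2 , - 1.34, - 3/5, - 6/17,0, 0,  3/5,2.77, 3,4.79, 7.81, 8 ]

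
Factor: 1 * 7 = 7  =  7^1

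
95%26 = 17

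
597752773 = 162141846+435610927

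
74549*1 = 74549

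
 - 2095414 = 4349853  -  6445267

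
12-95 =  - 83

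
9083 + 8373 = 17456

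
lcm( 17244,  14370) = 86220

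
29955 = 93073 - 63118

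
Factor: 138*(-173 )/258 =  - 23^1*43^(-1 )*173^1 = -3979/43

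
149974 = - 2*( - 74987) 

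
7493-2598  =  4895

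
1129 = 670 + 459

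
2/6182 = 1/3091 = 0.00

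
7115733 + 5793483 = 12909216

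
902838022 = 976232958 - 73394936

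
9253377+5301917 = 14555294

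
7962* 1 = 7962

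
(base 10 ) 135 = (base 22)63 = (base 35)3u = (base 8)207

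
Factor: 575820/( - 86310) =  - 2^1*137^( - 1 )*457^1 = - 914/137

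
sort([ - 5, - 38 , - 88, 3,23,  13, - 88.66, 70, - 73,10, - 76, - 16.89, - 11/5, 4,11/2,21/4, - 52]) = [-88.66,  -  88  , - 76, - 73, - 52, - 38, - 16.89,  -  5, - 11/5,  3,4, 21/4,11/2, 10, 13, 23 , 70]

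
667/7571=667/7571 =0.09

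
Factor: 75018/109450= 3^1 * 5^ ( - 2 ) * 11^( - 1 )*199^(  -  1)*12503^1 = 37509/54725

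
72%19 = 15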